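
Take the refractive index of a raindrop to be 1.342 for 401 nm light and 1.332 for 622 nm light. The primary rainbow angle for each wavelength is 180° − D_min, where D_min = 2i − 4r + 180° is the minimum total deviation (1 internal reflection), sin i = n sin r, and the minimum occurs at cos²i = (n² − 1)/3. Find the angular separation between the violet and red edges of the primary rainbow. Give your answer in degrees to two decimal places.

At 401 nm (n = 1.342): cos²i = 0.26699 → i = 58.888°, r = 39.641°, D_min = 139.213°, rainbow angle = 40.787°.
At 622 nm (n = 1.332): cos²i = 0.25807 → i = 59.469°, r = 40.290°, D_min = 137.776°, rainbow angle = 42.224°.
Angular width = |40.787° − 42.224°| = 1.437°.

1.44°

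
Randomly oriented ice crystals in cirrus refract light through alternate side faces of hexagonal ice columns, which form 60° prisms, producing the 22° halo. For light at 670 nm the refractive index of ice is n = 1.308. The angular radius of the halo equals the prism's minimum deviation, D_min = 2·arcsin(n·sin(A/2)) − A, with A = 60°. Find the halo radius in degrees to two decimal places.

21.69°

n·sin(A/2) = 1.308 × sin 30° = 1.308 × 0.5000 = 0.6540.
D_min = 2·arcsin(0.6540) − 60° = 2 × 40.844° − 60° = 21.688°.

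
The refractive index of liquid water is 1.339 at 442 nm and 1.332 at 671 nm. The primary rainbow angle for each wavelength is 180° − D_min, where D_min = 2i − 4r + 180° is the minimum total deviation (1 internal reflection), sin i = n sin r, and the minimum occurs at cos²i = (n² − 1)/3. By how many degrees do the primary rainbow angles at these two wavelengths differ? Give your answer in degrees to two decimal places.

1.01°

At 442 nm (n = 1.339): cos²i = 0.26431 → i = 59.062°, r = 39.834°, D_min = 138.786°, rainbow angle = 41.214°.
At 671 nm (n = 1.332): cos²i = 0.25807 → i = 59.469°, r = 40.290°, D_min = 137.776°, rainbow angle = 42.224°.
Angular width = |41.214° − 42.224°| = 1.010°.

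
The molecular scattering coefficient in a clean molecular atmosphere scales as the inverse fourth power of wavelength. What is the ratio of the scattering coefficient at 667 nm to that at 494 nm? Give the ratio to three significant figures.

0.301

Rayleigh scattering ∝ λ⁻⁴, so the ratio of coefficients is the inverse fourth power of the wavelength ratio.
σ(667)/σ(494) = (494/667)⁴ = (0.7406)⁴ = 0.3009.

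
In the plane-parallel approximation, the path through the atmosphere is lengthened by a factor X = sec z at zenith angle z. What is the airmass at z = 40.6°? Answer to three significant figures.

X = sec z = 1/cos 40.6° = 1/0.7593 = 1.3171.

1.32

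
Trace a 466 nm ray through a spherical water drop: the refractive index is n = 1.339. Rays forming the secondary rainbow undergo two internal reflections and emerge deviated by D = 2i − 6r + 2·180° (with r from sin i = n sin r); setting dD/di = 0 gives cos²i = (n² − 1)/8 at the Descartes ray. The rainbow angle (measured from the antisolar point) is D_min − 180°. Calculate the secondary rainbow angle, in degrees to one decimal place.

cos²i = (1.79292 − 1)/8 = 0.09912; i = arccos(0.31483) = 71.650°.
sin r = sin 71.650°/1.339 = 0.70885; r = 45.141°.
D_min = 2·71.650° − 6·45.141° + 360° = 232.451°.
Rainbow angle = D_min − 180° = 52.451°.

52.5°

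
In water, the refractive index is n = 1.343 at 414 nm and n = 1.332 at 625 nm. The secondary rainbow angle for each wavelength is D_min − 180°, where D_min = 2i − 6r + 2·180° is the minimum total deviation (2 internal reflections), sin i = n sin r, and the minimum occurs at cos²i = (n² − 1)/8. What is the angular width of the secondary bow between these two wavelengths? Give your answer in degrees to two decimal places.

At 414 nm (n = 1.343): cos²i = 0.10046 → i = 71.522°, r = 44.928°, D_min = 233.478°, rainbow angle = 53.478°.
At 625 nm (n = 1.332): cos²i = 0.09678 → i = 71.875°, r = 45.520°, D_min = 230.628°, rainbow angle = 50.628°.
Angular width = |53.478° − 50.628°| = 2.849°.

2.85°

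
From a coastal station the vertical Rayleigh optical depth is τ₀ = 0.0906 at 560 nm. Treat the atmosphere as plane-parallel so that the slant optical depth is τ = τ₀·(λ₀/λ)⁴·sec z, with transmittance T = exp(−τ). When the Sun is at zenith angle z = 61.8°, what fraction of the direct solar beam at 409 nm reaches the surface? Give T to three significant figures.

sec 61.8° = 2.1162.
τ = 0.0906 × (560/409)⁴ × 2.1162 = 0.0906 × 3.5145 × 2.1162 = 0.6738.
T = exp(−0.6738) = 0.5098.

0.510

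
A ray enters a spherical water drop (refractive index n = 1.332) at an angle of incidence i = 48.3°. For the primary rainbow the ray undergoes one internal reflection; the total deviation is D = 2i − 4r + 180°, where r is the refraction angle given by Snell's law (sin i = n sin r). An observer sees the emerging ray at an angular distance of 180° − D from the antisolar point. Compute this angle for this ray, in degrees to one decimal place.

39.8°

sin r = sin 48.3° / 1.332 = 0.7466/1.332 = 0.5605; r = 34.09°.
D = 2·48.3° − 4·34.09° + 180° = 96.60° − 136.37° + 180° = 140.23°.
Angle from antisolar point = 180° − D = 39.77°.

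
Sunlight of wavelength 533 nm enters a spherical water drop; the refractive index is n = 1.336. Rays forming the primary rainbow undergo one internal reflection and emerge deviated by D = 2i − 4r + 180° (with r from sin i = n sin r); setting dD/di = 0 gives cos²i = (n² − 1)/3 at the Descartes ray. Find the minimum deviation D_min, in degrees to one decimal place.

138.4°

cos²i = (1.78490 − 1)/3 = 0.26163; i = arccos(0.51150) = 59.236°.
sin r = sin 59.236°/1.336 = 0.64318; r = 40.029°.
D_min = 2·59.236° − 4·40.029° + 180° = 138.356°.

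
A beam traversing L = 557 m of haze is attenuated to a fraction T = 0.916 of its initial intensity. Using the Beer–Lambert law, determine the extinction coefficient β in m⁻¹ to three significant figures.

0.000158 m⁻¹

Beer–Lambert: T = exp(−βL) ⇒ β = −ln(T)/L = −ln(0.916)/557 = 0.0877/557 = 0.0001575 m⁻¹.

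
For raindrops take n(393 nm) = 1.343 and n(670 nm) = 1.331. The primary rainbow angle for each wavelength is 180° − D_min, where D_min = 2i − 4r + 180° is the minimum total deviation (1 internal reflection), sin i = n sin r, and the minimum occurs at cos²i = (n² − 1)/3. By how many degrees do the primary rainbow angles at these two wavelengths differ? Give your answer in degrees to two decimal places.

1.72°

At 393 nm (n = 1.343): cos²i = 0.26788 → i = 58.830°, r = 39.577°, D_min = 139.354°, rainbow angle = 40.646°.
At 670 nm (n = 1.331): cos²i = 0.25719 → i = 59.527°, r = 40.356°, D_min = 137.630°, rainbow angle = 42.370°.
Angular width = |40.646° − 42.370°| = 1.724°.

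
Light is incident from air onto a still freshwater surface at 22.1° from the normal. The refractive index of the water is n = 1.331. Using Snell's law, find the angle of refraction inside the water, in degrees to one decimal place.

Snell: sin θ_r = sin θ_i / n = sin 22.1° / 1.331 = 0.3762 / 1.331 = 0.2827.
θ_r = arcsin(0.2827) = 16.42°.

16.4°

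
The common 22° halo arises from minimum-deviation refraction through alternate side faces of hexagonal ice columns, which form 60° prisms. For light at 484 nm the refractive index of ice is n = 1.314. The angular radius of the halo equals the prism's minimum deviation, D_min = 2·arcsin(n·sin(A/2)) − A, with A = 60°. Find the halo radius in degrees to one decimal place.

22.1°

n·sin(A/2) = 1.314 × sin 30° = 1.314 × 0.5000 = 0.6570.
D_min = 2·arcsin(0.6570) − 60° = 2 × 41.071° − 60° = 22.143°.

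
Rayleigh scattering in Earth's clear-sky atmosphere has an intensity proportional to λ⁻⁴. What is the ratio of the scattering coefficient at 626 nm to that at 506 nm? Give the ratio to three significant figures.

0.427

Rayleigh scattering ∝ λ⁻⁴, so the ratio of coefficients is the inverse fourth power of the wavelength ratio.
σ(626)/σ(506) = (506/626)⁴ = (0.8083)⁴ = 0.4269.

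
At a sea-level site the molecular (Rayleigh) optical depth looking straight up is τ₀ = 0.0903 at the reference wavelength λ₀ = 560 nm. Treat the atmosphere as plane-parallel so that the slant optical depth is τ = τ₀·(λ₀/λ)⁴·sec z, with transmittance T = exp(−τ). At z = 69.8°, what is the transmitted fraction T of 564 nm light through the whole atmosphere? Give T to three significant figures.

sec 69.8° = 2.8960.
τ = 0.0903 × (560/564)⁴ × 2.8960 = 0.0903 × 0.9719 × 2.8960 = 0.2542.
T = exp(−0.2542) = 0.7756.

0.776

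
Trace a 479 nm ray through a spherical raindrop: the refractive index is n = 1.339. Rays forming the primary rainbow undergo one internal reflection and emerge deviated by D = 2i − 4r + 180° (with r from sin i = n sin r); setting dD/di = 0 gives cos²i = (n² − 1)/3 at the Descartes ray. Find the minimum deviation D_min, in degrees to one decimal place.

138.8°

cos²i = (1.79292 − 1)/3 = 0.26431; i = arccos(0.51411) = 59.062°.
sin r = sin 59.062°/1.339 = 0.64057; r = 39.834°.
D_min = 2·59.062° − 4·39.834° + 180° = 138.786°.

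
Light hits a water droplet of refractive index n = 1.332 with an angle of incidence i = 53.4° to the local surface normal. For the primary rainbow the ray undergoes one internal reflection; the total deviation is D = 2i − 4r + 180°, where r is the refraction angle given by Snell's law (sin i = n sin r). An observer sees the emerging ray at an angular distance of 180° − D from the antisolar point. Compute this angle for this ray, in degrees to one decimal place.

41.5°

sin r = sin 53.4° / 1.332 = 0.8028/1.332 = 0.6027; r = 37.06°.
D = 2·53.4° − 4·37.06° + 180° = 106.80° − 148.26° + 180° = 138.54°.
Angle from antisolar point = 180° − D = 41.46°.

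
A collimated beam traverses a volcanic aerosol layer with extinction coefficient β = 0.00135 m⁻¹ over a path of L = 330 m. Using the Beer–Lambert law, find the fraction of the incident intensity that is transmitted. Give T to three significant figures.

0.641

τ = β·L = 0.00135 × 330 = 0.4455.
T = exp(−0.4455) = 0.6405.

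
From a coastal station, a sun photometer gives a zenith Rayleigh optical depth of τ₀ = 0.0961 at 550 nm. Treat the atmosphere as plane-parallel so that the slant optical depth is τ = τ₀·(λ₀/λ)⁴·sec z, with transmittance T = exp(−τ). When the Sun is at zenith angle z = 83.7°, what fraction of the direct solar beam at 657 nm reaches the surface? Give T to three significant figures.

sec 83.7° = 9.1129.
τ = 0.0961 × (550/657)⁴ × 9.1129 = 0.0961 × 0.4911 × 9.1129 = 0.4301.
T = exp(−0.4301) = 0.6504.

0.650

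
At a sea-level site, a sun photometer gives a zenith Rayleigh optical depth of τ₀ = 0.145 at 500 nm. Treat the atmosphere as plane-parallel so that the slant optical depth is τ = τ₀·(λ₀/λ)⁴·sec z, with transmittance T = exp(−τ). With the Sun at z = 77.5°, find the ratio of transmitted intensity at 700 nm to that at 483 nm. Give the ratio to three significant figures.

Airmass: sec 77.5° = 4.6202.
τ(700 nm) = 0.145 × (500/700)⁴ × 4.6202 = 0.145 × 0.2603 × 4.6202 = 0.1744.
τ(483 nm) = 0.145 × (500/483)⁴ × 4.6202 = 0.145 × 1.1484 × 4.6202 = 0.7693.
T(700)/T(483) = exp(τ_B − τ_A) = exp(0.5950) = 1.8130.

1.81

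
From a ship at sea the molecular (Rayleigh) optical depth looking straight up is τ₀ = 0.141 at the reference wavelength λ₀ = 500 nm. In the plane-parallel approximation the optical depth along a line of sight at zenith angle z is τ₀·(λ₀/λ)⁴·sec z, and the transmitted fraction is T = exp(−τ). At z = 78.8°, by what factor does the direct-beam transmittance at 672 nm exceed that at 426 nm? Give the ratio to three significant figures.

3.17

Airmass: sec 78.8° = 5.1484.
τ(672 nm) = 0.141 × (500/672)⁴ × 5.1484 = 0.141 × 0.3065 × 5.1484 = 0.2225.
τ(426 nm) = 0.141 × (500/426)⁴ × 5.1484 = 0.141 × 1.8978 × 5.1484 = 1.3776.
T(672)/T(426) = exp(τ_B − τ_A) = exp(1.1552) = 3.1745.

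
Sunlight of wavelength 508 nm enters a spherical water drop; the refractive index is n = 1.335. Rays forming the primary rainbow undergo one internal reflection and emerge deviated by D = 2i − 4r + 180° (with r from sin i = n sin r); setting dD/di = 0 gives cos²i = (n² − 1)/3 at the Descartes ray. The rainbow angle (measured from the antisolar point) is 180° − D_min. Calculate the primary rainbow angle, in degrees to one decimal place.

cos²i = (1.78222 − 1)/3 = 0.26074; i = arccos(0.51063) = 59.294°.
sin r = sin 59.294°/1.335 = 0.64405; r = 40.094°.
D_min = 2·59.294° − 4·40.094° + 180° = 138.212°.
Rainbow angle = 180° − D_min = 41.788°.

41.8°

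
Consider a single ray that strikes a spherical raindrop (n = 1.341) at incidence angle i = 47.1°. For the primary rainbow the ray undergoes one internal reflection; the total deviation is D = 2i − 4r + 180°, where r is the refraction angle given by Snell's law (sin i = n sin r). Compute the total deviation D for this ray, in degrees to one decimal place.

141.8°

sin r = sin 47.1° / 1.341 = 0.7325/1.341 = 0.5463; r = 33.11°.
D = 2·47.1° − 4·33.11° + 180° = 94.20° − 132.44° + 180° = 141.76°.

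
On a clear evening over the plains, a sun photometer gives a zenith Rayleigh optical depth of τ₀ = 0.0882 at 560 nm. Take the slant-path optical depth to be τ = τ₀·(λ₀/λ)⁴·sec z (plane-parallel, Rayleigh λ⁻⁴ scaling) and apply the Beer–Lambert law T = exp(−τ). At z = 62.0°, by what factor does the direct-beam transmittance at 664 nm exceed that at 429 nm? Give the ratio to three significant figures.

1.57

Airmass: sec 62.0° = 2.1301.
τ(664 nm) = 0.0882 × (560/664)⁴ × 2.1301 = 0.0882 × 0.5059 × 2.1301 = 0.0950.
τ(429 nm) = 0.0882 × (560/429)⁴ × 2.1301 = 0.0882 × 2.9035 × 2.1301 = 0.5455.
T(664)/T(429) = exp(τ_B − τ_A) = exp(0.4504) = 1.5690.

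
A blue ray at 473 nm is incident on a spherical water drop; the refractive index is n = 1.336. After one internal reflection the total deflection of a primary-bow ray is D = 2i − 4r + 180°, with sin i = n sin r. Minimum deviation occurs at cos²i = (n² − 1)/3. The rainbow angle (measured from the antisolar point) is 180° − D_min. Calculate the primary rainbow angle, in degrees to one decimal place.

41.6°

cos²i = (1.78490 − 1)/3 = 0.26163; i = arccos(0.51150) = 59.236°.
sin r = sin 59.236°/1.336 = 0.64318; r = 40.029°.
D_min = 2·59.236° − 4·40.029° + 180° = 138.356°.
Rainbow angle = 180° − D_min = 41.644°.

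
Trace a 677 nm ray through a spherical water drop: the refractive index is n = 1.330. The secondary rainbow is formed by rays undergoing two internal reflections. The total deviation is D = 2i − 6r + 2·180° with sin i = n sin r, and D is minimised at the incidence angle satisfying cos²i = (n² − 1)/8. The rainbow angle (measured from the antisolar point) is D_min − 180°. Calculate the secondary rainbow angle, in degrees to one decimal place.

50.1°

cos²i = (1.76890 − 1)/8 = 0.09611; i = arccos(0.31002) = 71.940°.
sin r = sin 71.940°/1.330 = 0.71483; r = 45.630°.
D_min = 2·71.940° − 6·45.630° + 360° = 230.101°.
Rainbow angle = D_min − 180° = 50.101°.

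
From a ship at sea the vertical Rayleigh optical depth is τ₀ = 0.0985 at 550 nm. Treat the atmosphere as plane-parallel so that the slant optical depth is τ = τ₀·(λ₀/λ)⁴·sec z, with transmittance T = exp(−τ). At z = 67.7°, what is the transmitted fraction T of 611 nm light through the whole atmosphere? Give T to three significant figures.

0.843

sec 67.7° = 2.6354.
τ = 0.0985 × (550/611)⁴ × 2.6354 = 0.0985 × 0.6566 × 2.6354 = 0.1704.
T = exp(−0.1704) = 0.8433.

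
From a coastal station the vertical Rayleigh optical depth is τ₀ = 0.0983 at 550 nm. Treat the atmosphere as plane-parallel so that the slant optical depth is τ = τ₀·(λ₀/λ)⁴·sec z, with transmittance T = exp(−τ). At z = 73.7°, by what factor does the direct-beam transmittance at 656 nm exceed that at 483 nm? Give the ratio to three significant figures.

Airmass: sec 73.7° = 3.5629.
τ(656 nm) = 0.0983 × (550/656)⁴ × 3.5629 = 0.0983 × 0.4941 × 3.5629 = 0.1731.
τ(483 nm) = 0.0983 × (550/483)⁴ × 3.5629 = 0.0983 × 1.6814 × 3.5629 = 0.5889.
T(656)/T(483) = exp(τ_B − τ_A) = exp(0.4158) = 1.5156.

1.52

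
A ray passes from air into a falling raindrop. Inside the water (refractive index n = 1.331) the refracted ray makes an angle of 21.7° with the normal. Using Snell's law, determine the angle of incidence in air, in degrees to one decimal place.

Snell: sin θ_i = n · sin θ_r = 1.331 × sin 21.7° = 1.331 × 0.3697 = 0.4921.
θ_i = arcsin(0.4921) = 29.48°.

29.5°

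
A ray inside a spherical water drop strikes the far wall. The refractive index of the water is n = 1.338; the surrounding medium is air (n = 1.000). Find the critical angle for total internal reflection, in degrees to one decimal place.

48.4°

sin θ_c = n_air / n = 1.000 / 1.338 = 0.7474.
θ_c = arcsin(0.7474) = 48.36°.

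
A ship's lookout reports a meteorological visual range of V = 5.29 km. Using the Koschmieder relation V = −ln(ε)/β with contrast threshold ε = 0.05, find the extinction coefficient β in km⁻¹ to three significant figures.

0.566 km⁻¹

β = −ln(0.05) / V = 2.996 / 5.29 = 0.5663 km⁻¹.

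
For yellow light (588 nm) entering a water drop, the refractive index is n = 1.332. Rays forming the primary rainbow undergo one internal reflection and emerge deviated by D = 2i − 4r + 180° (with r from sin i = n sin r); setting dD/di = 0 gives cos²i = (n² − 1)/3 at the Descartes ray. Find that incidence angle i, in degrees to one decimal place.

cos²i = (1.332² − 1)/3 = (1.77422 − 1)/3 = 0.25807.
cos i = 0.50801, so i = 59.469°.

59.5°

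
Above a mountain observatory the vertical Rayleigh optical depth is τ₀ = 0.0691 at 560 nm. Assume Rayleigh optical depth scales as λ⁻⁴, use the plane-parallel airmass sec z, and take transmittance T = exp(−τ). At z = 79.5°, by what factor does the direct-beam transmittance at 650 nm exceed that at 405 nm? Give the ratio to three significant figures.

Airmass: sec 79.5° = 5.4874.
τ(650 nm) = 0.0691 × (560/650)⁴ × 5.4874 = 0.0691 × 0.5509 × 5.4874 = 0.2089.
τ(405 nm) = 0.0691 × (560/405)⁴ × 5.4874 = 0.0691 × 3.6554 × 5.4874 = 1.3860.
T(650)/T(405) = exp(τ_B − τ_A) = exp(1.1771) = 3.2451.

3.25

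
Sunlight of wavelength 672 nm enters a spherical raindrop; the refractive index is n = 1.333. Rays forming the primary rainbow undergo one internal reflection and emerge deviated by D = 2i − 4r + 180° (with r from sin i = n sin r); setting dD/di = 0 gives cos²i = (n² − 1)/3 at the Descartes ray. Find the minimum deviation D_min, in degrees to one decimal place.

137.9°

cos²i = (1.77689 − 1)/3 = 0.25896; i = arccos(0.50888) = 59.410°.
sin r = sin 59.410°/1.333 = 0.64579; r = 40.225°.
D_min = 2·59.410° − 4·40.225° + 180° = 137.922°.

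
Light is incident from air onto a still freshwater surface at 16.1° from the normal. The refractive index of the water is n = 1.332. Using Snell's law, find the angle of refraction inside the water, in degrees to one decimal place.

12.0°

Snell: sin θ_r = sin θ_i / n = sin 16.1° / 1.332 = 0.2773 / 1.332 = 0.2082.
θ_r = arcsin(0.2082) = 12.02°.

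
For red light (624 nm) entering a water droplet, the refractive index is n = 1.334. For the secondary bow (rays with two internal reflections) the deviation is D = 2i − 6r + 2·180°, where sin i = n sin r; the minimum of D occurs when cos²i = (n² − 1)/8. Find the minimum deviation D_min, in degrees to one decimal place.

cos²i = (1.77956 − 1)/8 = 0.09744; i = arccos(0.31216) = 71.810°.
sin r = sin 71.810°/1.334 = 0.71217; r = 45.411°.
D_min = 2·71.810° − 6·45.411° + 360° = 231.153°.

231.2°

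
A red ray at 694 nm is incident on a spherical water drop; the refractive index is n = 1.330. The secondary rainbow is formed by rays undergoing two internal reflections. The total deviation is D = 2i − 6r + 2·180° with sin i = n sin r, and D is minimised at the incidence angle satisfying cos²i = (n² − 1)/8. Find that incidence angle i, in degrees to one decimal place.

cos²i = (1.330² − 1)/8 = (1.76890 − 1)/8 = 0.09611.
cos i = 0.31002, so i = 71.940°.

71.9°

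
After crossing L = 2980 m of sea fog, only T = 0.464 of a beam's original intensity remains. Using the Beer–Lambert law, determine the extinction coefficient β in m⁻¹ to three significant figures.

Beer–Lambert: T = exp(−βL) ⇒ β = −ln(T)/L = −ln(0.464)/2980 = 0.7679/2980 = 0.0002577 m⁻¹.

0.000258 m⁻¹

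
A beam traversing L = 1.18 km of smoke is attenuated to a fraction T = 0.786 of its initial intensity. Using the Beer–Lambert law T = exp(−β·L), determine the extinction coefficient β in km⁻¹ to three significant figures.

0.204 km⁻¹

Beer–Lambert: T = exp(−βL) ⇒ β = −ln(T)/L = −ln(0.786)/1.18 = 0.2408/1.18 = 0.2041 km⁻¹.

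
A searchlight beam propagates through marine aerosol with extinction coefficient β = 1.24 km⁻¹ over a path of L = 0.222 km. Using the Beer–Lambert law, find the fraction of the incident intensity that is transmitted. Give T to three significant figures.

0.759

τ = β·L = 1.24 × 0.222 = 0.2753.
T = exp(−0.2753) = 0.7594.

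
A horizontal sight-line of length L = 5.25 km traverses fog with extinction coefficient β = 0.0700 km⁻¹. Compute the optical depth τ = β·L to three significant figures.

τ = β·L = 0.0700 × 5.25 = 0.3675.

0.368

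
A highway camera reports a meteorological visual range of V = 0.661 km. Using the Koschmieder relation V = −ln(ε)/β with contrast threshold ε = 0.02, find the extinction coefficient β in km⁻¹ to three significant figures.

5.92 km⁻¹

β = −ln(0.02) / V = 3.912 / 0.661 = 5.9183 km⁻¹.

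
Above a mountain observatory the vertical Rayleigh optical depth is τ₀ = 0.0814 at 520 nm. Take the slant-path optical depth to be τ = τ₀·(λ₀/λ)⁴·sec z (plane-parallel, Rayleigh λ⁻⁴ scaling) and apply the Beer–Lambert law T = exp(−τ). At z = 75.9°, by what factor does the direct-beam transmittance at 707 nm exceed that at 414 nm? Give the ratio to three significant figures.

2.08

Airmass: sec 75.9° = 4.1048.
τ(707 nm) = 0.0814 × (520/707)⁴ × 4.1048 = 0.0814 × 0.2926 × 4.1048 = 0.0978.
τ(414 nm) = 0.0814 × (520/414)⁴ × 4.1048 = 0.0814 × 2.4889 × 4.1048 = 0.8316.
T(707)/T(414) = exp(τ_B − τ_A) = exp(0.7339) = 2.0831.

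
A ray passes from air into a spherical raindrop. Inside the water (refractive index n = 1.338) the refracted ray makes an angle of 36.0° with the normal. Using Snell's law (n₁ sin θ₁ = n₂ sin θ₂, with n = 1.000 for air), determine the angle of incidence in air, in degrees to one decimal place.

Snell: sin θ_i = n · sin θ_r = 1.338 × sin 36.0° = 1.338 × 0.5878 = 0.7865.
θ_i = arcsin(0.7865) = 51.86°.

51.9°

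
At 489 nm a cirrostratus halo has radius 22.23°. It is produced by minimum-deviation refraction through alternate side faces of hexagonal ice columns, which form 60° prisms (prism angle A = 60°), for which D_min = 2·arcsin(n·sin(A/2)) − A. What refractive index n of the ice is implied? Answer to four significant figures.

Rearranging: n = sin((D_min + A)/2) / sin(A/2).
(D_min + A)/2 = (22.23° + 60°)/2 = 41.115°.
n = sin 41.115° / sin 30° = 0.6576 / 0.5000 = 1.3151.

1.315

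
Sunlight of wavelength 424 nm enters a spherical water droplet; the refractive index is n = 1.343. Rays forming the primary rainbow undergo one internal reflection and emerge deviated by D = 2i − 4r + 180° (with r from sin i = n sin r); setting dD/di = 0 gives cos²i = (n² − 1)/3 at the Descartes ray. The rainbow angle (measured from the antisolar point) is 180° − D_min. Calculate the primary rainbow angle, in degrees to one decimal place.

40.6°

cos²i = (1.80365 − 1)/3 = 0.26788; i = arccos(0.51757) = 58.830°.
sin r = sin 58.830°/1.343 = 0.63711; r = 39.577°.
D_min = 2·58.830° − 4·39.577° + 180° = 139.354°.
Rainbow angle = 180° − D_min = 40.646°.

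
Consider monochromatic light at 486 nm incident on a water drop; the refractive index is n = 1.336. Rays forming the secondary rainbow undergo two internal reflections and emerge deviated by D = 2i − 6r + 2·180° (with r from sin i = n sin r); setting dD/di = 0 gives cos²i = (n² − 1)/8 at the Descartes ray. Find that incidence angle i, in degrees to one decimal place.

71.7°

cos²i = (1.336² − 1)/8 = (1.78490 − 1)/8 = 0.09811.
cos i = 0.31323, so i = 71.746°.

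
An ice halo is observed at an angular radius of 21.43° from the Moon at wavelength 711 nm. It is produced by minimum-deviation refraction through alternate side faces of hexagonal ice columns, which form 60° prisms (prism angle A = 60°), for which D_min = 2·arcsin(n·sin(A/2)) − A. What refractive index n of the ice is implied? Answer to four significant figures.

Rearranging: n = sin((D_min + A)/2) / sin(A/2).
(D_min + A)/2 = (21.43° + 60°)/2 = 40.715°.
n = sin 40.715° / sin 30° = 0.6523 / 0.5000 = 1.3046.

1.305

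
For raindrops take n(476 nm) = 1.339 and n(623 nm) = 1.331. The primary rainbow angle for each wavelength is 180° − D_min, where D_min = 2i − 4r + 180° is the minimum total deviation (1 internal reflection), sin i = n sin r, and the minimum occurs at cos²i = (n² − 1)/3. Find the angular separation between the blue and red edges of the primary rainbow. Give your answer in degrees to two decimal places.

1.16°

At 476 nm (n = 1.339): cos²i = 0.26431 → i = 59.062°, r = 39.834°, D_min = 138.786°, rainbow angle = 41.214°.
At 623 nm (n = 1.331): cos²i = 0.25719 → i = 59.527°, r = 40.356°, D_min = 137.630°, rainbow angle = 42.370°.
Angular width = |41.214° − 42.370°| = 1.156°.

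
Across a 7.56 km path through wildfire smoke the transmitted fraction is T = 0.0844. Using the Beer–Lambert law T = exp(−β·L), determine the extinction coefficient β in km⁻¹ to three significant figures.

0.327 km⁻¹

Beer–Lambert: T = exp(−βL) ⇒ β = −ln(T)/L = −ln(0.0844)/7.56 = 2.4722/7.56 = 0.327 km⁻¹.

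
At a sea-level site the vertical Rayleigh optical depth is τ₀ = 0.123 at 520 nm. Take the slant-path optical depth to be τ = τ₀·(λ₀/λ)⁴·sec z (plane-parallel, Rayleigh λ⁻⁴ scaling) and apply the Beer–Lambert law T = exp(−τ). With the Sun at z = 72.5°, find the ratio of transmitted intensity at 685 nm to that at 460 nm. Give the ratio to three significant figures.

1.70

Airmass: sec 72.5° = 3.3255.
τ(685 nm) = 0.123 × (520/685)⁴ × 3.3255 = 0.123 × 0.3321 × 3.3255 = 0.1358.
τ(460 nm) = 0.123 × (520/460)⁴ × 3.3255 = 0.123 × 1.6330 × 3.3255 = 0.6680.
T(685)/T(460) = exp(τ_B − τ_A) = exp(0.5321) = 1.7025.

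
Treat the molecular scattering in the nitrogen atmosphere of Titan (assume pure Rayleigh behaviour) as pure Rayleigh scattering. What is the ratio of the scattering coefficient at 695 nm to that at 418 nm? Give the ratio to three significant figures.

Rayleigh scattering ∝ λ⁻⁴, so the ratio of coefficients is the inverse fourth power of the wavelength ratio.
σ(695)/σ(418) = (418/695)⁴ = (0.6014)⁴ = 0.1308.

0.131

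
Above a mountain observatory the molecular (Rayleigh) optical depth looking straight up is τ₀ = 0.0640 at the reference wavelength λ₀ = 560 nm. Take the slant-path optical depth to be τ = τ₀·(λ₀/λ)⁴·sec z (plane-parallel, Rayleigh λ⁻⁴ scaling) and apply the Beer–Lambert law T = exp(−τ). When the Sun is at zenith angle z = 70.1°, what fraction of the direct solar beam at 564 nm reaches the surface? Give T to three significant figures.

sec 70.1° = 2.9379.
τ = 0.0640 × (560/564)⁴ × 2.9379 = 0.0640 × 0.9719 × 2.9379 = 0.1827.
T = exp(−0.1827) = 0.8330.

0.833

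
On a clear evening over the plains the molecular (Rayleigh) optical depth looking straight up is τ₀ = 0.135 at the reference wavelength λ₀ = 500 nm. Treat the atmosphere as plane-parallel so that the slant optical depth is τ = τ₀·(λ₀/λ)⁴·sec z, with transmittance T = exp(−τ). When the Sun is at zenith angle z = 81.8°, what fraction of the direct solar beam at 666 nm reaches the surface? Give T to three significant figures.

0.740

sec 81.8° = 7.0112.
τ = 0.135 × (500/666)⁴ × 7.0112 = 0.135 × 0.3177 × 7.0112 = 0.3007.
T = exp(−0.3007) = 0.7403.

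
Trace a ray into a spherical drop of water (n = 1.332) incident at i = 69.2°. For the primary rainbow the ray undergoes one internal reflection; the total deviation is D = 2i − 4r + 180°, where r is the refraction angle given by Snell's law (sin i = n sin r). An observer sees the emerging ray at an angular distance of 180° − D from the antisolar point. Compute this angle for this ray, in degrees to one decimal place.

39.9°

sin r = sin 69.2° / 1.332 = 0.9348/1.332 = 0.7018; r = 44.57°.
D = 2·69.2° − 4·44.57° + 180° = 138.40° − 178.29° + 180° = 140.11°.
Angle from antisolar point = 180° − D = 39.89°.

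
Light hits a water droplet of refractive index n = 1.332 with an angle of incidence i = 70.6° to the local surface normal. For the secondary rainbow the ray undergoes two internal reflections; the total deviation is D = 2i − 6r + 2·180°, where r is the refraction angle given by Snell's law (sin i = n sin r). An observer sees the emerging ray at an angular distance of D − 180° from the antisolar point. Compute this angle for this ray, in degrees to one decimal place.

50.7°

sin r = sin 70.6° / 1.332 = 0.9432/1.332 = 0.7081; r = 45.08°.
D = 2·70.6° − 6·45.08° + 2·180° = 141.20° − 270.50° + 360° = 230.70°.
Angle from antisolar point = D − 180° = 50.70°.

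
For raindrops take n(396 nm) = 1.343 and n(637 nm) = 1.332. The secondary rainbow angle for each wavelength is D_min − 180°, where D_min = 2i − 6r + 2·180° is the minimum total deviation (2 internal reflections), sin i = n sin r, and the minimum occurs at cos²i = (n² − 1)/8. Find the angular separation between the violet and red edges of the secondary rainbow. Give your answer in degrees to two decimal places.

At 396 nm (n = 1.343): cos²i = 0.10046 → i = 71.522°, r = 44.928°, D_min = 233.478°, rainbow angle = 53.478°.
At 637 nm (n = 1.332): cos²i = 0.09678 → i = 71.875°, r = 45.520°, D_min = 230.628°, rainbow angle = 50.628°.
Angular width = |53.478° − 50.628°| = 2.849°.

2.85°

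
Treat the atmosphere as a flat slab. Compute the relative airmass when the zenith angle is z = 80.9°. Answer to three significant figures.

X = sec z = 1/cos 80.9° = 1/0.1582 = 6.3228.

6.32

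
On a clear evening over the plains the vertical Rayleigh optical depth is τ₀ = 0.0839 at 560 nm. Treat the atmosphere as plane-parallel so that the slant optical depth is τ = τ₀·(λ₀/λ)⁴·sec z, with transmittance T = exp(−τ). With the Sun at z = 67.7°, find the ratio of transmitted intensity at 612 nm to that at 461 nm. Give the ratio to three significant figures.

1.39

Airmass: sec 67.7° = 2.6354.
τ(612 nm) = 0.0839 × (560/612)⁴ × 2.6354 = 0.0839 × 0.7010 × 2.6354 = 0.1550.
τ(461 nm) = 0.0839 × (560/461)⁴ × 2.6354 = 0.0839 × 2.1775 × 2.6354 = 0.4814.
T(612)/T(461) = exp(τ_B − τ_A) = exp(0.3264) = 1.3860.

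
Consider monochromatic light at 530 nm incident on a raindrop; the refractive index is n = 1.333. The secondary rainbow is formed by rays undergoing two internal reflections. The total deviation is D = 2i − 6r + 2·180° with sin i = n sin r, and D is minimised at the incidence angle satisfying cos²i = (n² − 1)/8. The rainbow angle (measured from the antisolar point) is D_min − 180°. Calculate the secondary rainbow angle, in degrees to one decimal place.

cos²i = (1.77689 − 1)/8 = 0.09711; i = arccos(0.31163) = 71.843°.
sin r = sin 71.843°/1.333 = 0.71283; r = 45.466°.
D_min = 2·71.843° − 6·45.466° + 360° = 230.891°.
Rainbow angle = D_min − 180° = 50.891°.

50.9°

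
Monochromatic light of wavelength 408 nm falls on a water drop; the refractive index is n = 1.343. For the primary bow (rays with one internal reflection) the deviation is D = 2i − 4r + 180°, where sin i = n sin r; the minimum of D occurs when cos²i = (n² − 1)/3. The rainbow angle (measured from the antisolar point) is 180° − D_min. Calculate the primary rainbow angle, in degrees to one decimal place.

40.6°

cos²i = (1.80365 − 1)/3 = 0.26788; i = arccos(0.51757) = 58.830°.
sin r = sin 58.830°/1.343 = 0.63711; r = 39.577°.
D_min = 2·58.830° − 4·39.577° + 180° = 139.354°.
Rainbow angle = 180° − D_min = 40.646°.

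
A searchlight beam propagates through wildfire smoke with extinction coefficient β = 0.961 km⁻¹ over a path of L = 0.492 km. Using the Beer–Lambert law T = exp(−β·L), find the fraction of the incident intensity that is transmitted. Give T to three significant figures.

0.623

τ = β·L = 0.961 × 0.492 = 0.4728.
T = exp(−0.4728) = 0.6232.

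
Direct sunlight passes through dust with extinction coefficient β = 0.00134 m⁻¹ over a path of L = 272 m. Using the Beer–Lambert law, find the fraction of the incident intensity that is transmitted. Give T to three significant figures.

τ = β·L = 0.00134 × 272 = 0.3645.
T = exp(−0.3645) = 0.6946.

0.695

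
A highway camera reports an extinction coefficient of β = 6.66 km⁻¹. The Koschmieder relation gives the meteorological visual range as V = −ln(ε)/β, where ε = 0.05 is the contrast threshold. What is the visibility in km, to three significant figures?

0.450 km

V = −ln(0.05) / 6.66 = 2.996 / 6.66 = 0.4498 km.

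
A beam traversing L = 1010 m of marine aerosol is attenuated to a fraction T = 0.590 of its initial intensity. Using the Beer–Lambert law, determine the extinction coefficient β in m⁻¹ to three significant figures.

0.000522 m⁻¹

Beer–Lambert: T = exp(−βL) ⇒ β = −ln(T)/L = −ln(0.590)/1010 = 0.5276/1010 = 0.0005224 m⁻¹.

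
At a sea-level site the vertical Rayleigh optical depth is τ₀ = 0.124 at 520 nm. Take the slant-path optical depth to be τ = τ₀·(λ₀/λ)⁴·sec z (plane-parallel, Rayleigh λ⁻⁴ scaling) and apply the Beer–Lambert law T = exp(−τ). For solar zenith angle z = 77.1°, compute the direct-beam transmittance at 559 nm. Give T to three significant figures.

sec 77.1° = 4.4793.
τ = 0.124 × (520/559)⁴ × 4.4793 = 0.124 × 0.7488 × 4.4793 = 0.4159.
T = exp(−0.4159) = 0.6597.

0.660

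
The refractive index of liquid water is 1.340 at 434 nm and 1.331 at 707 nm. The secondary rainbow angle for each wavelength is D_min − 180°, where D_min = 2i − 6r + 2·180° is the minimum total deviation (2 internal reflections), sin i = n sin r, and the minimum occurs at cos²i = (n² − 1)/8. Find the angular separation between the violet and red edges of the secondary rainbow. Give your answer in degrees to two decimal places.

At 434 nm (n = 1.340): cos²i = 0.09945 → i = 71.618°, r = 45.088°, D_min = 232.709°, rainbow angle = 52.709°.
At 707 nm (n = 1.331): cos²i = 0.09645 → i = 71.907°, r = 45.575°, D_min = 230.365°, rainbow angle = 50.365°.
Angular width = |52.709° − 50.365°| = 2.344°.

2.34°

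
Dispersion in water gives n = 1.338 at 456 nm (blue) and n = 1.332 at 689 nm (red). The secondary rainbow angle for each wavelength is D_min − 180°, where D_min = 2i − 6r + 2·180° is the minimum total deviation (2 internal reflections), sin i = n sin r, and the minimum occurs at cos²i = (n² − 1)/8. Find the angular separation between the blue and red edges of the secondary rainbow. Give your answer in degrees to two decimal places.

At 456 nm (n = 1.338): cos²i = 0.09878 → i = 71.682°, r = 45.195°, D_min = 232.193°, rainbow angle = 52.193°.
At 689 nm (n = 1.332): cos²i = 0.09678 → i = 71.875°, r = 45.520°, D_min = 230.628°, rainbow angle = 50.628°.
Angular width = |52.193° − 50.628°| = 1.564°.

1.56°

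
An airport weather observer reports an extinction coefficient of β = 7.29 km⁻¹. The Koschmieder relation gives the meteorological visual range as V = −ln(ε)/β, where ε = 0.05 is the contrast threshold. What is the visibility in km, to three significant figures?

0.411 km

V = −ln(0.05) / 7.29 = 2.996 / 7.29 = 0.4109 km.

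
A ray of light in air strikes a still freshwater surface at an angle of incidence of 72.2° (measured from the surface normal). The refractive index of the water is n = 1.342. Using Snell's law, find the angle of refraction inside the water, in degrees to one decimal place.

45.2°

Snell: sin θ_r = sin θ_i / n = sin 72.2° / 1.342 = 0.9521 / 1.342 = 0.7095.
θ_r = arcsin(0.7095) = 45.19°.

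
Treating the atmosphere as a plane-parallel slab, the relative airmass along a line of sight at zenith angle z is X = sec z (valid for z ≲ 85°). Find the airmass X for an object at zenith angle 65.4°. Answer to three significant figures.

X = sec z = 1/cos 65.4° = 1/0.4163 = 2.4022.

2.40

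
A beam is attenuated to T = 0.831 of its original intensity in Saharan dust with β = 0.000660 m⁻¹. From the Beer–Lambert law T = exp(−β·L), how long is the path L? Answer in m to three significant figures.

280 m

Beer–Lambert: T = exp(−βL) ⇒ L = −ln(T)/β = −ln(0.831)/0.000660 = 0.1851/0.000660 = 280.5 m.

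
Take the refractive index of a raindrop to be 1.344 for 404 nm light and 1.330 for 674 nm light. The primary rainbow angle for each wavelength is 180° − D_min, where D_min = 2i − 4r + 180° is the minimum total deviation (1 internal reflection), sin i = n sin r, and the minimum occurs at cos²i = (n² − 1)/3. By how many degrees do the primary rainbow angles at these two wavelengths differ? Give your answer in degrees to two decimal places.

2.01°

At 404 nm (n = 1.344): cos²i = 0.26878 → i = 58.772°, r = 39.512°, D_min = 139.495°, rainbow angle = 40.505°.
At 674 nm (n = 1.330): cos²i = 0.25630 → i = 59.585°, r = 40.422°, D_min = 137.484°, rainbow angle = 42.516°.
Angular width = |40.505° − 42.516°| = 2.011°.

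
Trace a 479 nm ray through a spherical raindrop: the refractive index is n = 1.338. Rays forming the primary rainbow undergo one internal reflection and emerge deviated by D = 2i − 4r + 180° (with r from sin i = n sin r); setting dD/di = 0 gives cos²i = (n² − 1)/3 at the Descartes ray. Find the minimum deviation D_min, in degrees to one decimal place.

138.6°

cos²i = (1.79024 − 1)/3 = 0.26341; i = arccos(0.51324) = 59.120°.
sin r = sin 59.120°/1.338 = 0.64144; r = 39.899°.
D_min = 2·59.120° − 4·39.899° + 180° = 138.643°.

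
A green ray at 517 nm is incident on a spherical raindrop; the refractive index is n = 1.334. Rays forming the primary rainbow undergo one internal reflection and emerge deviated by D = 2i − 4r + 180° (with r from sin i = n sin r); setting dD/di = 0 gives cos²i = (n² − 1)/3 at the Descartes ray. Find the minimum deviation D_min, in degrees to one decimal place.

138.1°

cos²i = (1.77956 − 1)/3 = 0.25985; i = arccos(0.50976) = 59.352°.
sin r = sin 59.352°/1.334 = 0.64492; r = 40.159°.
D_min = 2·59.352° − 4·40.159° + 180° = 138.067°.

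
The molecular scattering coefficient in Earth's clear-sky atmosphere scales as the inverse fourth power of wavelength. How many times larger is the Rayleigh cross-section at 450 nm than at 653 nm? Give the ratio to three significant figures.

Rayleigh scattering ∝ λ⁻⁴, so the ratio of coefficients is the inverse fourth power of the wavelength ratio.
σ(450)/σ(653) = (653/450)⁴ = (1.4511)⁴ = 4.434.

4.43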